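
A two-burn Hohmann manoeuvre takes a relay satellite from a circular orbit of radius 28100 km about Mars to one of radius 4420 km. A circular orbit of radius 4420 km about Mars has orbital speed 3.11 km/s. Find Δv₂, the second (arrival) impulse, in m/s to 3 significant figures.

From the circular-orbit relation v² = μ/r at r = 4420 km: μ = v²r = (3.11)² × 4420 = 42750.7 km³/s².
The Hohmann ellipse has a_t = (r₁ + r₂)/2 = 16260 km.
On the circular orbit at r = 4420 km, v_c = √(μ/r) = 3.1100 km/s.
Vis-viva on the transfer ellipse at r = 4420 km gives v_t = √[μ(2/r − 1/a_t)] = 4.0884 km/s.
Δv₂ = |v_t − v_c| = |4.0884 − 3.1100| = 0.9784 km/s.

Δv₂ = 978 m/s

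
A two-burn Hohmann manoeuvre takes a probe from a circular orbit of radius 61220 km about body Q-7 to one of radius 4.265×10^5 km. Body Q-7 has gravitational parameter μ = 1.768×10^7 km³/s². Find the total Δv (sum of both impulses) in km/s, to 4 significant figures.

Transfer-ellipse semi-major axis a_t = (r₁ + r₂)/2 = (61220 + 4.265×10^5)/2 = 2.4386×10^5 km.
At r₁ the circular-orbit speed is v₁ = √(μ/r₁) = 16.99 km/s.
Transfer-orbit speed at r₁ (v² = μ(2/r − 1/a)): v_p = √[μ(2/r₁ − 1/a_t)] = 22.47 km/s.
First burn Δv₁ = |v_p − v₁| = 5.480 km/s.
Circular speed at r₂: v₂ = √(μ/r₂) = 6.438454 km/s.
Transfer-orbit speed at r₂: v_a = √[μ(2/r₂ − 1/a_t)] = 3.225953 km/s.
Second burn Δv₂ = |v₂ − v_a| = 3.213 km/s.
Total Δv = Δv₁ + Δv₂ = 8.693 km/s.

Δv = 8.693 km/s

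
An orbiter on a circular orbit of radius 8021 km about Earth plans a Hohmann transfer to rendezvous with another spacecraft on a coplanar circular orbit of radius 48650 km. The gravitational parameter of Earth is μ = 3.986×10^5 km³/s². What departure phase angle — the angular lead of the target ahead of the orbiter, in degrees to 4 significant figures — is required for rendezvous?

Transfer-ellipse semi-major axis a_t = (r₁ + r₂)/2 = (8021 + 48650)/2 = 28335.5 km.
Transfer time t = π√(a_t³/μ) = 23734 s.
The target's mean motion on its circular orbit is ω₂ = √(μ/r₂³) = 5.8836×10^-5 rad/s.
Angle swept by the target during transfer: ω₂·t = 1.3964 rad = 80.01°.
Arrival is 180° from departure on the ellipse, so φ = 180° − 80.01° = 99.99°.

φ = 99.99°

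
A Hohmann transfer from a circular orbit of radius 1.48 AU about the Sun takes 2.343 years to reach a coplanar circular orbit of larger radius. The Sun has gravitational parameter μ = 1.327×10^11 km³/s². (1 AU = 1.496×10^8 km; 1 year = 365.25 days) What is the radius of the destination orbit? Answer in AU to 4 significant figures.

In km: r₁ = 1.48 × 1.496×10^8 = 2.21408×10^8 km.
Transfer time t = 2.343 years × 365.25 × 86400 s = 7.39394568×10^7 s, and t = π√(a_t³/μ).
So a_t = (μ t²/π²)^(1/3) = (1.327×10^11 × (7.39394568×10^7)² / π²)^(1/3) = 4.1890×10^8 km.
Since a_t = (r₁ + r₂)/2, r₂ = 2a_t − r₁ = 2×4.1890×10^8 − 2.21408×10^8 = 6.16392×10^8 km.
In AU: r₂ = 6.16392×10^8 / 1.496×10^8 = 4.120 AU.

r₂ = 4.120 AU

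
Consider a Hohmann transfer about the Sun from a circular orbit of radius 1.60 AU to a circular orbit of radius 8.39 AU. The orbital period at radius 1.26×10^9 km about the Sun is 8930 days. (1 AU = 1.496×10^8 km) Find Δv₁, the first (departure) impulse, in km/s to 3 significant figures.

Δv₁ = 6.97 km/s

From Kepler's third law T² = 4π²r³/μ at r = 1.26×10^9 km, T = 8930 days = 8930 × 86400 s = 7.71552×10^8 s: μ = 4π²r³/T² = 1.32660×10^11 km³/s².
In km: r₁ = 1.60 × 1.496×10^8 = 2.3936×10^8 km; r₂ = 8.39 × 1.496×10^8 = 1.255144×10^9 km.
Transfer-ellipse semi-major axis a_t = (r₁ + r₂)/2 = (2.3936×10^8 + 1.255144×10^9)/2 = 7.47252×10^8 km.
Circular speed at r = 2.3936×10^8 km: v_c = √(μ/r) = 23.542 km/s.
Transfer-orbit speed at the same r (vis-viva, a = a_t): v_t = √[μ(2/r − 1/a_t)] = 30.511 km/s.
Δv₁ = |v_t − v_c| = |30.511 − 23.542| = 6.969 km/s.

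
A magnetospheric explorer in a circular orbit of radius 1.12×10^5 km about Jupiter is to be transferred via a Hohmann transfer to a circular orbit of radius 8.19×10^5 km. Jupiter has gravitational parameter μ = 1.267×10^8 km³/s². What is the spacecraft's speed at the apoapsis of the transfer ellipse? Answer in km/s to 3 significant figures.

Semi-major axis of the transfer orbit: a_t = (1.120×10^5 + 8.190×10^5)/2 = 4.655×10^5 km.
The apoapsis of the transfer ellipse is at r = 8.190×10^5 km.
From the vis-viva equation, v = √[μ(2/r − 1/a_t)] = 6.101 km/s.

v = 6.10 km/s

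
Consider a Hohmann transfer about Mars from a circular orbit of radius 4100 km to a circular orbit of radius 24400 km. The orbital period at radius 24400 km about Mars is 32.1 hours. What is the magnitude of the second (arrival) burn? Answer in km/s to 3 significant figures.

From Kepler's third law T² = 4π²r³/μ at r = 24400 km, T = 32.1 hours = 32.1 × 3600 s = 1.1556×10^5 s: μ = 4π²r³/T² = 42945.2 km³/s².
Semi-major axis of the transfer orbit: a_t = (4100 + 24400)/2 = 14250 km.
On the circular orbit at r = 24400 km, v_c = √(μ/r) = 1.3267 km/s.
Transfer-orbit speed at the same r (vis-viva, a = a_t): v_t = √[μ(2/r − 1/a_t)] = 0.71162 km/s.
Δv₂ = |v_t − v_c| = |0.71162 − 1.3267| = 0.6151 km/s.

Δv₂ = 0.615 km/s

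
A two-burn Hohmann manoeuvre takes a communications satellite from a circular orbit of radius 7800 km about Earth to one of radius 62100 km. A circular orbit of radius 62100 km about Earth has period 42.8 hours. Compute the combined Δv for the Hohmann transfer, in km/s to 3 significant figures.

Δv = 3.72 km/s

From Kepler's third law T² = 4π²r³/μ at r = 62100 km, T = 42.8 hours = 42.8 × 3600 s = 1.5408×10^5 s: μ = 4π²r³/T² = 3.98237×10^5 km³/s².
The Hohmann ellipse has a_t = (r₁ + r₂)/2 = 34950 km.
At r₁ the circular-orbit speed is v₁ = √(μ/r₁) = 7.1454 km/s.
Transfer-orbit speed at r₁ (v² = μ(2/r − 1/a)): v_p = √[μ(2/r₁ − 1/a_t)] = 9.5246 km/s.
First burn Δv₁ = |v_p − v₁| = 2.379 km/s.
Circular speed at r₂: v₂ = √(μ/r₂) = 2.532 km/s.
Transfer-orbit speed at r₂: v_a = √[μ(2/r₂ − 1/a_t)] = 1.196 km/s.
Second burn Δv₂ = |v₂ − v_a| = 1.336 km/s.
Total Δv = Δv₁ + Δv₂ = 3.715 km/s.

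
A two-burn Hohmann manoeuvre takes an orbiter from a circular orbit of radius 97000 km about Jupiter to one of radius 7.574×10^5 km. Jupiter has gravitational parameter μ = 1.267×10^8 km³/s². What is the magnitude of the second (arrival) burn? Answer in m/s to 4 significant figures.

The Hohmann ellipse has a_t = (r₁ + r₂)/2 = 4.272×10^5 km.
Circular speed at r = 7.574×10^5 km: v_c = √(μ/r) = 12.934 km/s.
Vis-viva on the transfer ellipse at r = 7.574×10^5 km gives v_t = √[μ(2/r − 1/a_t)] = 6.1631 km/s.
Δv₂ = |v_t − v_c| = |6.1631 − 12.934| = 6.771 km/s.

Δv₂ = 6771 m/s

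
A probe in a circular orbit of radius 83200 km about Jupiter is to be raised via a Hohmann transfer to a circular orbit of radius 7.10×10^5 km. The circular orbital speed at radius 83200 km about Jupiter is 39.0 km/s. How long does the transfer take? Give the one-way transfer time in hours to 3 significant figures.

From the circular-orbit relation v² = μ/r at r = 83200 km: μ = v²r = (39.0)² × 83200 = 1.26547×10^8 km³/s².
The Hohmann ellipse has a_t = (r₁ + r₂)/2 = 3.966×10^5 km.
Transfer time t = π√(a_t³/μ) = π√((3.966×10^5)³ / 1.26547×10^8) = 69750 s.
Converting: 69750 s ÷ 3600 s/hour = 19.4 hours.

t = 19.4 hours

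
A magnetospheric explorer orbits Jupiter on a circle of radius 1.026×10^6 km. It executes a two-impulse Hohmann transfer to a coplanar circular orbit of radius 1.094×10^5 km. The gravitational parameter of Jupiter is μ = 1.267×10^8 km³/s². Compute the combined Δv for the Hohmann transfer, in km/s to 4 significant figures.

Δv = 17.95 km/s

Transfer-ellipse semi-major axis a_t = (r₁ + r₂)/2 = (1.026×10^6 + 1.094×10^5)/2 = 5.677×10^5 km.
Circular speed at r₁: v₁ = √(μ/r₁) = √(1.267×10^8/1.026×10^6) = 11.1126 km/s.
Transfer-orbit speed at r₁ (vis-viva): v_a = √[μ(2/r₁ − 1/a_t)] = 4.87825 km/s.
First burn Δv₁ = |v_a − v₁| = 6.234 km/s.
At r₂, v₂ = √(μ/r₂) = 34.03 km/s.
Transfer-orbit speed at r₂: v_p = √[μ(2/r₂ − 1/a_t)] = 45.75 km/s.
Second burn Δv₂ = |v₂ − v_p| = 11.72 km/s.
Total Δv = Δv₁ + Δv₂ = 17.95 km/s.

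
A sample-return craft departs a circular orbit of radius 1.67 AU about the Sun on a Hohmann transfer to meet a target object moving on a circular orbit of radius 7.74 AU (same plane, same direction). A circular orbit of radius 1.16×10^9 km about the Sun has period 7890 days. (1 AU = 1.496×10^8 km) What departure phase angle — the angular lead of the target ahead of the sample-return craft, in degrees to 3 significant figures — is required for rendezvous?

From Kepler's third law T² = 4π²r³/μ at r = 1.16×10^9 km, T = 7890 days = 7890 × 86400 s = 6.81696×10^8 s: μ = 4π²r³/T² = 1.32603×10^11 km³/s².
In km: r₁ = 1.67 × 1.496×10^8 = 2.49832×10^8 km; r₂ = 7.74 × 1.496×10^8 = 1.157904×10^9 km.
Transfer-ellipse semi-major axis a_t = (r₁ + r₂)/2 = (2.49832×10^8 + 1.157904×10^9)/2 = 7.03868×10^8 km.
Transfer time t = π√(a_t³/μ) = 1.611×10^8 s.
Target angular speed ω₂ = √(μ/r₂³) = 9.242×10^-9 rad/s.
Angle swept by the target during transfer: ω₂·t = 1.489 rad = 85.31°.
The sample-return craft traverses 180° on the transfer ellipse, so the target must lead by 180° − 85.31° = 94.7°.

φ = 94.7°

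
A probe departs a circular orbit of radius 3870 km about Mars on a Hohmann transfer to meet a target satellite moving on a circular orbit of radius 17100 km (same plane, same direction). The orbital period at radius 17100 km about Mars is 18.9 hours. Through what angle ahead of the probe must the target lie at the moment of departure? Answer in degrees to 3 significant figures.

From Kepler's third law T² = 4π²r³/μ at r = 17100 km, T = 18.9 hours = 18.9 × 3600 s = 68040 s: μ = 4π²r³/T² = 42640.2 km³/s².
Transfer-ellipse semi-major axis a_t = (r₁ + r₂)/2 = (3870 + 17100)/2 = 10485 km.
The half-period of the transfer ellipse is t = π√(a_t³/μ) = 16334 s.
Target angular speed ω₂ = √(μ/r₂³) = 9.2345×10^-5 rad/s.
Angle swept by the target during transfer: ω₂·t = 1.5084 rad = 86.42°.
The probe traverses 180° on the transfer ellipse, so the target must lead by 180° − 86.42° = 93.6°.

φ = 93.6°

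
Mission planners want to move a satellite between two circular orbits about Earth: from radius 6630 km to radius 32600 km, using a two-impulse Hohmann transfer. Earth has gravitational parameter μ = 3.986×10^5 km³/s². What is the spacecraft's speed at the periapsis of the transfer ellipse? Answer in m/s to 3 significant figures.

v = 10000 m/s

Semi-major axis of the transfer orbit: a_t = (6630 + 32600)/2 = 19615 km.
At periapsis, r = 6630 km.
Vis-viva: v = √[μ(2/r − 1/a_t)] = √[3.986×10^5 × (2/6630 − 1/19615)] = 9.996 km/s.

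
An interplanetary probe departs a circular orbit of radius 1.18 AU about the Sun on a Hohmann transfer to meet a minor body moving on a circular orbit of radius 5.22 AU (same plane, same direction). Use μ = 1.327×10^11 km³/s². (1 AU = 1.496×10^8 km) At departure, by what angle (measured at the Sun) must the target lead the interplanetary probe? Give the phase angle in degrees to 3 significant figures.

φ = 93.6°

In km: r₁ = 1.18 × 1.496×10^8 = 1.76528×10^8 km; r₂ = 5.22 × 1.496×10^8 = 7.80912×10^8 km.
The Hohmann ellipse has a_t = (r₁ + r₂)/2 = 4.7872×10^8 km.
Transfer time t = π√(a_t³/μ) = 9.033×10^7 s.
Target angular speed ω₂ = √(μ/r₂³) = 1.669×10^-8 rad/s.
Angle swept by the target during transfer: ω₂·t = 1.508 rad = 86.40°.
Arrival is 180° from departure on the ellipse, so φ = 180° − 86.40° = 93.6°.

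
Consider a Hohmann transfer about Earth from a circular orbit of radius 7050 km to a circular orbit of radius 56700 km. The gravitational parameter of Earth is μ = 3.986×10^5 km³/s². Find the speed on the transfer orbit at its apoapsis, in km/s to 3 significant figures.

v = 1.25 km/s

Semi-major axis of the transfer orbit: a_t = (7050 + 56700)/2 = 31875 km.
At apoapsis, r = 56700 km.
Applying v² = μ(2/r − 1/a_t): v = 1.247 km/s.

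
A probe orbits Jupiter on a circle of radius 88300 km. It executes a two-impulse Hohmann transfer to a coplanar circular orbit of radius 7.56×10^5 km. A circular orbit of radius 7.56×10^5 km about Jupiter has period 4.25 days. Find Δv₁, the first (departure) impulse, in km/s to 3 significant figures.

From Kepler's third law T² = 4π²r³/μ at r = 7.56×10^5 km, T = 4.25 days = 4.25 × 86400 s = 3.672×10^5 s: μ = 4π²r³/T² = 1.26509×10^8 km³/s².
The Hohmann ellipse has a_t = (r₁ + r₂)/2 = 4.2215×10^5 km.
On the circular orbit at r = 88300 km, v_c = √(μ/r) = 37.85 km/s.
Transfer-orbit speed at the same r (vis-viva, a = a_t): v_t = √[μ(2/r − 1/a_t)] = 50.65 km/s.
Δv₁ = |v_t − v_c| = |50.65 − 37.85| = 12.80 km/s.

Δv₁ = 12.8 km/s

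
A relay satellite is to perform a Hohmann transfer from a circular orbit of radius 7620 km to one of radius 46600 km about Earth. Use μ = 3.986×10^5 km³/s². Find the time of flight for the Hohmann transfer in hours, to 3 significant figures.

t = 6.17 hours

Transfer-ellipse semi-major axis a_t = (r₁ + r₂)/2 = (7620 + 46600)/2 = 27110 km.
By Kepler's third law the transfer-orbit period is T = 2π√(a_t³/μ), so t = T/2 = 22210 s.
Converting: 22210 s ÷ 3600 s/hour = 6.17 hours.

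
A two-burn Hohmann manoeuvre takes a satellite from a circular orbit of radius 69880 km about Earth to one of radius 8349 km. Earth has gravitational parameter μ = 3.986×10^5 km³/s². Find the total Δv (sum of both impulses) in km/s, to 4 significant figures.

Δv = 3.611 km/s

Semi-major axis of the transfer orbit: a_t = (69880 + 8349)/2 = 39114.5 km.
At r₁ the circular-orbit speed is v₁ = √(μ/r₁) = 2.388 km/s.
On the transfer ellipse at r₁, vis-viva gives v_a = √[μ(2/r₁ − 1/a_t)] = 1.103 km/s.
First burn Δv₁ = |v_a − v₁| = 1.285 km/s.
At r₂, v₂ = √(μ/r₂) = 6.9096 km/s.
Transfer-orbit speed at r₂: v_p = √[μ(2/r₂ − 1/a_t)] = 9.2355 km/s.
Second burn Δv₂ = |v₂ − v_p| = 2.326 km/s.
Total Δv = Δv₁ + Δv₂ = 3.611 km/s.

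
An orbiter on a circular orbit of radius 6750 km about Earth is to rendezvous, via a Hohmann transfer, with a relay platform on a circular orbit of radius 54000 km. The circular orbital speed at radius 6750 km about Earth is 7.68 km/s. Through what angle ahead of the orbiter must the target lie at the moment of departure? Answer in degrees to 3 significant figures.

From the circular-orbit relation v² = μ/r at r = 6750 km: μ = v²r = (7.68)² × 6750 = 3.98131×10^5 km³/s².
Transfer-ellipse semi-major axis a_t = (r₁ + r₂)/2 = (6750 + 54000)/2 = 30375 km.
The half-period of the transfer ellipse is t = π√(a_t³/μ) = 26360 s.
Target angular speed ω₂ = √(μ/r₂³) = 5.028×10^-5 rad/s.
Angle swept by the target during transfer: ω₂·t = 1.3254 rad = 75.94°.
The orbiter traverses 180° on the transfer ellipse, so the target must lead by 180° − 75.94° = 104°.

φ = 104°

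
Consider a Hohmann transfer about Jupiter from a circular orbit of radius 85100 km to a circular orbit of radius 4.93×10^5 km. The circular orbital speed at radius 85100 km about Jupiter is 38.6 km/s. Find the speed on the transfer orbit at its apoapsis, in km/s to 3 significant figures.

v = 8.70 km/s

From the circular-orbit relation v² = μ/r at r = 85100 km: μ = v²r = (38.6)² × 85100 = 1.26796×10^8 km³/s².
The Hohmann ellipse has a_t = (r₁ + r₂)/2 = 2.8905×10^5 km.
The apoapsis of the transfer ellipse is at r = 4.930×10^5 km.
Vis-viva: v = √[μ(2/r − 1/a_t)] = √[1.26796×10^8 × (2/4.930×10^5 − 1/2.8905×10^5)] = 8.702 km/s.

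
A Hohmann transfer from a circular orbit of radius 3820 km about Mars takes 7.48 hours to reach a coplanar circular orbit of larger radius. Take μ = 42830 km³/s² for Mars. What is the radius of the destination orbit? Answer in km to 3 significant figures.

r₂ = 25500 km

Transfer time t = 7.48 hours = 26928 s, and t = π√(a_t³/μ).
So a_t = (μ t²/π²)^(1/3) = (42830 × (26928)² / π²)^(1/3) = 14654 km.
Since a_t = (r₁ + r₂)/2, r₂ = 2a_t − r₁ = 2×14654 − 3820 = 25488 km.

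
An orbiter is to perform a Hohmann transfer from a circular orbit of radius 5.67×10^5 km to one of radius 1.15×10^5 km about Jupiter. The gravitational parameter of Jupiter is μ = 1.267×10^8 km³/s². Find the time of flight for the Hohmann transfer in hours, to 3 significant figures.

t = 15.4 hours

Semi-major axis of the transfer orbit: a_t = (5.670×10^5 + 1.150×10^5)/2 = 3.410×10^5 km.
Transfer time t = π√(a_t³/μ) = π√((3.410×10^5)³ / 1.267×10^8) = 55580 s.
Converting: 55580 s ÷ 3600 s/hour = 15.4 hours.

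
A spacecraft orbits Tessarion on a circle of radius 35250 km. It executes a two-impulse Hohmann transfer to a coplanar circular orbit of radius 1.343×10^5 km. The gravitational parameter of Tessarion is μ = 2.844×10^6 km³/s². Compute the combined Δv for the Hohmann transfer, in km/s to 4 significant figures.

Δv = 3.958 km/s

The Hohmann ellipse has a_t = (r₁ + r₂)/2 = 84775 km.
Circular speed at r₁: v₁ = √(μ/r₁) = √(2.844×10^6/35250) = 8.982252 km/s.
Transfer-orbit speed at r₁ (vis-viva equation): v_p = √[μ(2/r₁ − 1/a_t)] = 11.30549 km/s.
First burn Δv₁ = |v_p − v₁| = 2.3232 km/s.
Circular speed at r₂: v₂ = √(μ/r₂) = 4.6018 km/s.
Transfer-orbit speed at r₂: v_a = √[μ(2/r₂ − 1/a_t)] = 2.9674 km/s.
Second burn Δv₂ = |v₂ − v_a| = 1.6344 km/s.
Δv = Δv₁ + Δv₂ = 2.3232 + 1.6344 = 3.958 km/s.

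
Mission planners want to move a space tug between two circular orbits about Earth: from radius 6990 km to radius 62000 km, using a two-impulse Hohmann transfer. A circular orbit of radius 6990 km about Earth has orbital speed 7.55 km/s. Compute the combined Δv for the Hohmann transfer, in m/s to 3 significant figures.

Δv = 3970 m/s

From the circular-orbit relation v² = μ/r at r = 6990 km: μ = v²r = (7.55)² × 6990 = 3.98447×10^5 km³/s².
Transfer-ellipse semi-major axis a_t = (r₁ + r₂)/2 = (6990 + 62000)/2 = 34495 km.
Circular speed at r₁: v₁ = √(μ/r₁) = √(3.98447×10^5/6990) = 7.5500 km/s.
Transfer-orbit speed at r₁ (vis-viva equation): v_p = √[μ(2/r₁ − 1/a_t)] = 10.122 km/s.
First burn Δv₁ = |v_p − v₁| = 2.572 km/s.
Circular speed at r₂: v₂ = √(μ/r₂) = 2.535 km/s.
Transfer-orbit speed at r₂: v_a = √[μ(2/r₂ − 1/a_t)] = 1.141 km/s.
Second burn Δv₂ = |v₂ − v_a| = 1.394 km/s.
Δv = Δv₁ + Δv₂ = 2.572 + 1.394 = 3.966 km/s.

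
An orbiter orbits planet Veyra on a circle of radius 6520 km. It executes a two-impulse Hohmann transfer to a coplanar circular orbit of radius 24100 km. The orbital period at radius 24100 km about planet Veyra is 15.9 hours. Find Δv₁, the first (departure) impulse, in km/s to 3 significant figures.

Δv₁ = 1.30 km/s

From Kepler's third law T² = 4π²r³/μ at r = 24100 km, T = 15.9 hours = 15.9 × 3600 s = 57240 s: μ = 4π²r³/T² = 1.68660×10^5 km³/s².
Transfer-ellipse semi-major axis a_t = (r₁ + r₂)/2 = (6520 + 24100)/2 = 15310 km.
Circular speed at r = 6520 km: v_c = √(μ/r) = 5.086 km/s.
Transfer-orbit speed at the same r (vis-viva, a = a_t): v_t = √[μ(2/r − 1/a_t)] = 6.381 km/s.
Δv₁ = |v_t − v_c| = |6.381 − 5.086| = 1.295 km/s.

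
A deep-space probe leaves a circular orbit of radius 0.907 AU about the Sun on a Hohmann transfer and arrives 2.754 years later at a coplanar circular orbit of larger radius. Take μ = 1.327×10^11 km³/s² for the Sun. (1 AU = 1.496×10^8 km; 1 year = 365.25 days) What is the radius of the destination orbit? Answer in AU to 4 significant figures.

r₂ = 5.330 AU

In km: r₁ = 0.907 × 1.496×10^8 = 1.356872×10^8 km.
Transfer time t = 2.754 years × 365.25 × 86400 s = 8.69096304×10^7 s, and t = π√(a_t³/μ).
So a_t = (μ t²/π²)^(1/3) = (1.327×10^11 × (8.69096304×10^7)² / π²)^(1/3) = 4.6655×10^8 km.
Since a_t = (r₁ + r₂)/2, r₂ = 2a_t − r₁ = 2×4.6655×10^8 − 1.356872×10^8 = 7.974128×10^8 km.
In AU: r₂ = 7.974128×10^8 / 1.496×10^8 = 5.330 AU.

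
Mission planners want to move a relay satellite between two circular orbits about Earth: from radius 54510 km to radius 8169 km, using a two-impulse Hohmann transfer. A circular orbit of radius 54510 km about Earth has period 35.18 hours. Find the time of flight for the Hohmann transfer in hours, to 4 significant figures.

From Kepler's third law T² = 4π²r³/μ at r = 54510 km, T = 35.18 hours = 35.18 × 3600 s = 1.26648×10^5 s: μ = 4π²r³/T² = 3.98650×10^5 km³/s².
Semi-major axis of the transfer orbit: a_t = (54510 + 8169)/2 = 31339.5 km.
Transfer time t = π√(a_t³/μ) = π√((31339.5)³ / 3.98650×10^5) = 27605 s.
Converting: 27605 s ÷ 3600 s/hour = 7.668 hours.

t = 7.668 hours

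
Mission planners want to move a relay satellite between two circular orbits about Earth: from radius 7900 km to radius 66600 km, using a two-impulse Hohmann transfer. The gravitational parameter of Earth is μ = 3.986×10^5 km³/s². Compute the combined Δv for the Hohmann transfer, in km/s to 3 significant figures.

Δv = 3.71 km/s

Semi-major axis of the transfer orbit: a_t = (7900 + 66600)/2 = 37250 km.
At r₁ the circular-orbit speed is v₁ = √(μ/r₁) = 7.103 km/s.
Transfer-orbit speed at r₁ (vis-viva): v_p = √[μ(2/r₁ − 1/a_t)] = 9.498 km/s.
First burn Δv₁ = |v_p − v₁| = 2.395 km/s.
At r₂, v₂ = √(μ/r₂) = 2.4464 km/s.
Transfer-orbit speed at r₂: v_a = √[μ(2/r₂ − 1/a_t)] = 1.1266 km/s.
Second burn Δv₂ = |v₂ − v_a| = 1.320 km/s.
Total Δv = Δv₁ + Δv₂ = 3.715 km/s.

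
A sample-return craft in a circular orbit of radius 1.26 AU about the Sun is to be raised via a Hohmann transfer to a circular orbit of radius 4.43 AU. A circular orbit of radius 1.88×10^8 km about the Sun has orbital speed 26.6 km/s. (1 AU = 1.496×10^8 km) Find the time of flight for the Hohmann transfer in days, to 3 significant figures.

From the circular-orbit relation v² = μ/r at r = 1.88×10^8 km: μ = v²r = (26.6)² × 1.88×10^8 = 1.33021×10^11 km³/s².
In km: r₁ = 1.26 × 1.496×10^8 = 1.88496×10^8 km; r₂ = 4.43 × 1.496×10^8 = 6.62728×10^8 km.
Transfer-ellipse semi-major axis a_t = (r₁ + r₂)/2 = (1.88496×10^8 + 6.62728×10^8)/2 = 4.25612×10^8 km.
Half the transfer-orbit period gives t = π√(a_t³/μ) = 7.563×10^7 s.
Converting: 7.563×10^7 s ÷ 86400 s/day = 875 days.

t = 875 days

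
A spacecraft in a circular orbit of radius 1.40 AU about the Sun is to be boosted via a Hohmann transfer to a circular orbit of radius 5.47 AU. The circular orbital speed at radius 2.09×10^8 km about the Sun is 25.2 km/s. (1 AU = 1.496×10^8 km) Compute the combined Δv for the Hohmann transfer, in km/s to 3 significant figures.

Δv = 11.2 km/s

From the circular-orbit relation v² = μ/r at r = 2.09×10^8 km: μ = v²r = (25.2)² × 2.09×10^8 = 1.32723×10^11 km³/s².
In km: r₁ = 1.40 × 1.496×10^8 = 2.0944×10^8 km; r₂ = 5.47 × 1.496×10^8 = 8.18312×10^8 km.
The Hohmann ellipse has a_t = (r₁ + r₂)/2 = 5.13876×10^8 km.
Circular speed at r₁: v₁ = √(μ/r₁) = √(1.32723×10^11/2.0944×10^8) = 25.174 km/s.
Transfer-orbit speed at r₁ (vis-viva equation): v_p = √[μ(2/r₁ − 1/a_t)] = 31.767 km/s.
First burn Δv₁ = |v_p − v₁| = 6.593 km/s.
At r₂, v₂ = √(μ/r₂) = 12.7354 km/s.
Transfer-orbit speed at r₂: v_a = √[μ(2/r₂ − 1/a_t)] = 8.13046 km/s.
Second burn Δv₂ = |v₂ − v_a| = 4.605 km/s.
Δv = Δv₁ + Δv₂ = 6.593 + 4.605 = 11.20 km/s.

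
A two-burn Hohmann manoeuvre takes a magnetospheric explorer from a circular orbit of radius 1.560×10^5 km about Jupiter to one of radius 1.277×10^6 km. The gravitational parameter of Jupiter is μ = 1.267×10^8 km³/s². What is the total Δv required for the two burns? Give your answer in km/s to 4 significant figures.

Transfer-ellipse semi-major axis a_t = (r₁ + r₂)/2 = (1.560×10^5 + 1.277×10^6)/2 = 7.165×10^5 km.
At r₁ the circular-orbit speed is v₁ = √(μ/r₁) = 28.4988 km/s.
Transfer-orbit speed at r₁ (vis-viva): v_p = √[μ(2/r₁ − 1/a_t)] = 38.0464 km/s.
First burn Δv₁ = |v_p − v₁| = 9.548 km/s.
Circular speed at r₂: v₂ = √(μ/r₂) = 9.961 km/s.
Transfer-orbit speed at r₂: v_a = √[μ(2/r₂ − 1/a_t)] = 4.648 km/s.
Second burn Δv₂ = |v₂ − v_a| = 5.313 km/s.
Total Δv = Δv₁ + Δv₂ = 14.86 km/s.

Δv = 14.86 km/s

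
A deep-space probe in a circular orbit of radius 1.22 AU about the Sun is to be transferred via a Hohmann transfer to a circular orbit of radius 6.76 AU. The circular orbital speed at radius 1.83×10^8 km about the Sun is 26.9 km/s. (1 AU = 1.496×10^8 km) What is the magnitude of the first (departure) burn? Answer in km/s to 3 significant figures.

Δv₁ = 8.12 km/s

From the circular-orbit relation v² = μ/r at r = 1.83×10^8 km: μ = v²r = (26.9)² × 1.83×10^8 = 1.32421×10^11 km³/s².
In km: r₁ = 1.22 × 1.496×10^8 = 1.82512×10^8 km; r₂ = 6.76 × 1.496×10^8 = 1.011296×10^9 km.
The Hohmann ellipse has a_t = (r₁ + r₂)/2 = 5.96904×10^8 km.
On the circular orbit at r = 1.82512×10^8 km, v_c = √(μ/r) = 26.936 km/s.
Vis-viva on the transfer ellipse at r = 1.82512×10^8 km gives v_t = √[μ(2/r − 1/a_t)] = 35.061 km/s.
Δv₁ = |v_t − v_c| = |35.061 − 26.936| = 8.125 km/s.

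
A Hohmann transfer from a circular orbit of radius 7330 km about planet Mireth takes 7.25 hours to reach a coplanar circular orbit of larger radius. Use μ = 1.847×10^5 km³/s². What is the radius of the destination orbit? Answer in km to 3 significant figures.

r₂ = 39400 km

Transfer time t = 7.25 hours = 26100 s, and t = π√(a_t³/μ).
So a_t = (μ t²/π²)^(1/3) = (1.847×10^5 × (26100)² / π²)^(1/3) = 23361 km.
Since a_t = (r₁ + r₂)/2, r₂ = 2a_t − r₁ = 2×23361 − 7330 = 39392 km.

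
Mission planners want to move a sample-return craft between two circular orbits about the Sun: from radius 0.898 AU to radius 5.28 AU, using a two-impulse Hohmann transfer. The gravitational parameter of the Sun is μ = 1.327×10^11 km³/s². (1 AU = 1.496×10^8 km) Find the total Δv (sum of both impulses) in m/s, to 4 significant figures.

Δv = 15630 m/s

In km: r₁ = 0.898 × 1.496×10^8 = 1.343408×10^8 km; r₂ = 5.28 × 1.496×10^8 = 7.89888×10^8 km.
The Hohmann ellipse has a_t = (r₁ + r₂)/2 = 4.621144×10^8 km.
Circular speed at r₁: v₁ = √(μ/r₁) = √(1.327×10^11/1.343408×10^8) = 31.429 km/s.
Transfer-orbit speed at r₁ (vis-viva equation): v_p = √[μ(2/r₁ − 1/a_t)] = 41.090 km/s.
First burn Δv₁ = |v_p − v₁| = 9.661 km/s.
At r₂, v₂ = √(μ/r₂) = 12.9614 km/s.
Transfer-orbit speed at r₂: v_a = √[μ(2/r₂ − 1/a_t)] = 6.98847 km/s.
Second burn Δv₂ = |v₂ − v_a| = 5.973 km/s.
Δv = Δv₁ + Δv₂ = 9.661 + 5.973 = 15.63 km/s.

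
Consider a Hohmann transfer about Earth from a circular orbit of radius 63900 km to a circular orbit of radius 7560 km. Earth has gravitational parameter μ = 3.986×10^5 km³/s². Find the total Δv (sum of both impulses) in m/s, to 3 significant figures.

Transfer-ellipse semi-major axis a_t = (r₁ + r₂)/2 = (63900 + 7560)/2 = 35730 km.
At r₁ the circular-orbit speed is v₁ = √(μ/r₁) = 2.498 km/s.
On the transfer ellipse at r₁, v² = μ(2/r − 1/a) gives v_a = √[μ(2/r₁ − 1/a_t)] = 1.149 km/s.
First burn Δv₁ = |v_a − v₁| = 1.349 km/s.
At r₂, v₂ = √(μ/r₂) = 7.2612 km/s.
Transfer-orbit speed at r₂: v_p = √[μ(2/r₂ − 1/a_t)] = 9.7105 km/s.
Second burn Δv₂ = |v₂ − v_p| = 2.449 km/s.
Total Δv = Δv₁ + Δv₂ = 3.798 km/s.

Δv = 3800 m/s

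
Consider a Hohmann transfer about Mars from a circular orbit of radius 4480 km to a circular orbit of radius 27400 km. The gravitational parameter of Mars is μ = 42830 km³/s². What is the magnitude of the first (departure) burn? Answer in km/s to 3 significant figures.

Δv₁ = 0.962 km/s

Transfer-ellipse semi-major axis a_t = (r₁ + r₂)/2 = (4480 + 27400)/2 = 15940 km.
On the circular orbit at r = 4480 km, v_c = √(μ/r) = 3.09197 km/s.
Vis-viva on the transfer ellipse at r = 4480 km gives v_t = √[μ(2/r − 1/a_t)] = 4.05384 km/s.
Δv₁ = |v_t − v_c| = |4.05384 − 3.09197| = 0.9619 km/s.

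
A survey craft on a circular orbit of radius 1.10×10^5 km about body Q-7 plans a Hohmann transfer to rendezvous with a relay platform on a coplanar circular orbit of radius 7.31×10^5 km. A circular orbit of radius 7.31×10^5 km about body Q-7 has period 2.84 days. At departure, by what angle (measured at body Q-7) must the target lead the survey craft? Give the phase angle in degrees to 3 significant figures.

φ = 101°

From Kepler's third law T² = 4π²r³/μ at r = 7.31×10^5 km, T = 2.84 days = 2.84 × 86400 s = 2.45376×10^5 s: μ = 4π²r³/T² = 2.56122×10^8 km³/s².
The Hohmann ellipse has a_t = (r₁ + r₂)/2 = 4.205×10^5 km.
Transfer time t = π√(a_t³/μ) = 53527 s.
Target angular speed ω₂ = √(μ/r₂³) = 2.5606×10^-5 rad/s.
Angle swept by the target during transfer: ω₂·t = 1.3706 rad = 78.53°.
The survey craft traverses 180° on the transfer ellipse, so the target must lead by 180° − 78.53° = 101°.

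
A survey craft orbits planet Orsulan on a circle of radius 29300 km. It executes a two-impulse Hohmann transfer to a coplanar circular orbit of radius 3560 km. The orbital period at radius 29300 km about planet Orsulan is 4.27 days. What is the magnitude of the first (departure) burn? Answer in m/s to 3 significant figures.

From Kepler's third law T² = 4π²r³/μ at r = 29300 km, T = 4.27 days = 4.27 × 86400 s = 3.68928×10^5 s: μ = 4π²r³/T² = 7295.91 km³/s².
The Hohmann ellipse has a_t = (r₁ + r₂)/2 = 16430 km.
Circular speed at r = 29300 km: v_c = √(μ/r) = 0.4990 km/s.
Vis-viva on the transfer ellipse at r = 29300 km gives v_t = √[μ(2/r − 1/a_t)] = 0.2323 km/s.
Δv₁ = |v_t − v_c| = |0.2323 − 0.4990| = 0.2667 km/s.

Δv₁ = 267 m/s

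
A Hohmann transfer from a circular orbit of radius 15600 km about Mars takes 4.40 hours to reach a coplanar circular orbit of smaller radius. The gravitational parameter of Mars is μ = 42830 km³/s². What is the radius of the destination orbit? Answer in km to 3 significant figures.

r₂ = 4980 km

Transfer time t = 4.40 hours = 15840 s, and t = π√(a_t³/μ).
So a_t = (μ t²/π²)^(1/3) = (42830 × (15840)² / π²)^(1/3) = 10288 km.
Since a_t = (r₁ + r₂)/2, r₂ = 2a_t − r₁ = 2×10288 − 15600 = 4976 km.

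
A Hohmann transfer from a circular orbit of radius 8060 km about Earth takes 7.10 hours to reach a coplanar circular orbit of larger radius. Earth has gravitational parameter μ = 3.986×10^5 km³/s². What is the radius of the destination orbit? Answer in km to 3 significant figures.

Transfer time t = 7.10 hours = 25560 s, and t = π√(a_t³/μ).
So a_t = (μ t²/π²)^(1/3) = (3.986×10^5 × (25560)² / π²)^(1/3) = 29771 km.
Since a_t = (r₁ + r₂)/2, r₂ = 2a_t − r₁ = 2×29771 − 8060 = 51482 km.

r₂ = 51500 km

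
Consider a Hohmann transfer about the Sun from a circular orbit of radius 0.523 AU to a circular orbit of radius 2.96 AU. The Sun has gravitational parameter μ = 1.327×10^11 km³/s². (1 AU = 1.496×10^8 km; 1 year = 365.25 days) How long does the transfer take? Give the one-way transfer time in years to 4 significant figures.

In km: r₁ = 0.523 × 1.496×10^8 = 7.82408×10^7 km; r₂ = 2.96 × 1.496×10^8 = 4.42816×10^8 km.
Transfer-ellipse semi-major axis a_t = (r₁ + r₂)/2 = (7.82408×10^7 + 4.42816×10^8)/2 = 2.605284×10^8 km.
Half the transfer-orbit period gives t = π√(a_t³/μ) = 3.627×10^7 s.
Converting: 3.627×10^7 s ÷ 3.15576×10^7 s/year (365.25 × 86400) = 1.149 years.

t = 1.149 years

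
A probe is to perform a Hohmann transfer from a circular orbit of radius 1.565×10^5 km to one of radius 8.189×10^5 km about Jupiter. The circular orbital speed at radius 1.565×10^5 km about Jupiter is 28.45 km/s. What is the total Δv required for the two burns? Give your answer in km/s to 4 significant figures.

From the circular-orbit relation v² = μ/r at r = 1.565×10^5 km: μ = v²r = (28.45)² × 1.565×10^5 = 1.26671×10^8 km³/s².
The Hohmann ellipse has a_t = (r₁ + r₂)/2 = 4.877×10^5 km.
At r₁ the circular-orbit speed is v₁ = √(μ/r₁) = 28.450 km/s.
Transfer-orbit speed at r₁ (v² = μ(2/r − 1/a)): v_p = √[μ(2/r₁ − 1/a_t)] = 36.866 km/s.
First burn Δv₁ = |v_p − v₁| = 8.416 km/s.
At r₂, v₂ = √(μ/r₂) = 12.437 km/s.
Transfer-orbit speed at r₂: v_a = √[μ(2/r₂ − 1/a_t)] = 7.0454 km/s.
Second burn Δv₂ = |v₂ − v_a| = 5.392 km/s.
Δv = Δv₁ + Δv₂ = 8.416 + 5.392 = 13.81 km/s.

Δv = 13.81 km/s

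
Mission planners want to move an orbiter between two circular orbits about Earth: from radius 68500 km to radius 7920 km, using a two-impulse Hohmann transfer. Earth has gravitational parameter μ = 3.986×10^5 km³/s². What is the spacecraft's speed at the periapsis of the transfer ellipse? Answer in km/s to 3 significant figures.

The Hohmann ellipse has a_t = (r₁ + r₂)/2 = 38210 km.
The periapsis of the transfer ellipse is at r = 7920 km.
Applying v² = μ(2/r − 1/a_t): v = 9.499 km/s.

v = 9.50 km/s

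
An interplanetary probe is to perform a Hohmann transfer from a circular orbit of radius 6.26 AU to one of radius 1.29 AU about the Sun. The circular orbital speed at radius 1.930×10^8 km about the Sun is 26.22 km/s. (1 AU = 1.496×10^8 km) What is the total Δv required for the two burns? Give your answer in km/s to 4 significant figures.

Δv = 12.49 km/s

From the circular-orbit relation v² = μ/r at r = 1.930×10^8 km: μ = v²r = (26.22)² × 1.930×10^8 = 1.32685×10^11 km³/s².
In km: r₁ = 6.26 × 1.496×10^8 = 9.36496×10^8 km; r₂ = 1.29 × 1.496×10^8 = 1.92984×10^8 km.
Semi-major axis of the transfer orbit: a_t = (9.36496×10^8 + 1.92984×10^8)/2 = 5.6474×10^8 km.
Circular speed at r₁: v₁ = √(μ/r₁) = √(1.32685×10^11/9.36496×10^8) = 11.903 km/s.
On the transfer ellipse at r₁, v² = μ(2/r − 1/a) gives v_a = √[μ(2/r₁ − 1/a_t)] = 6.9582 km/s.
First burn Δv₁ = |v_a − v₁| = 4.945 km/s.
Circular speed at r₂: v₂ = √(μ/r₂) = 26.221 km/s.
Transfer-orbit speed at r₂: v_p = √[μ(2/r₂ − 1/a_t)] = 33.766 km/s.
Second burn Δv₂ = |v₂ − v_p| = 7.545 km/s.
Δv = Δv₁ + Δv₂ = 4.945 + 7.545 = 12.49 km/s.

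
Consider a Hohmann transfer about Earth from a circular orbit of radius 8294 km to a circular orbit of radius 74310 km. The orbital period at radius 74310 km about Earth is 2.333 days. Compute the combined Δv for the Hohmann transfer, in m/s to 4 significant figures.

Δv = 3645 m/s

From Kepler's third law T² = 4π²r³/μ at r = 74310 km, T = 2.333 days = 2.333 × 86400 s = 2.015712×10^5 s: μ = 4π²r³/T² = 3.98698×10^5 km³/s².
The Hohmann ellipse has a_t = (r₁ + r₂)/2 = 41302 km.
At r₁ the circular-orbit speed is v₁ = √(μ/r₁) = 6.933 km/s.
Transfer-orbit speed at r₁ (v² = μ(2/r − 1/a)): v_p = √[μ(2/r₁ − 1/a_t)] = 9.300 km/s.
First burn Δv₁ = |v_p − v₁| = 2.367 km/s.
At r₂, v₂ = √(μ/r₂) = 2.316 km/s.
Transfer-orbit speed at r₂: v_a = √[μ(2/r₂ − 1/a_t)] = 1.038 km/s.
Second burn Δv₂ = |v₂ − v_a| = 1.278 km/s.
Total Δv = Δv₁ + Δv₂ = 3.645 km/s.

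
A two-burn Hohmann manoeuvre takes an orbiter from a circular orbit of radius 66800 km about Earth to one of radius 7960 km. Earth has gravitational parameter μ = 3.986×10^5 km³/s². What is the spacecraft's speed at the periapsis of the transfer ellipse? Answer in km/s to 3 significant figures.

Transfer-ellipse semi-major axis a_t = (r₁ + r₂)/2 = (66800 + 7960)/2 = 37380 km.
The periapsis of the transfer ellipse is at r = 7960 km.
Vis-viva: v = √[μ(2/r − 1/a_t)] = √[3.986×10^5 × (2/7960 − 1/37380)] = 9.460 km/s.

v = 9.46 km/s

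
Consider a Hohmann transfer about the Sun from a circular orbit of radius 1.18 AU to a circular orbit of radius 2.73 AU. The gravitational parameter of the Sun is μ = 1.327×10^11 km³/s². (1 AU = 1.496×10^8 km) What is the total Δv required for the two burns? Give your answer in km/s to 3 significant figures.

In km: r₁ = 1.18 × 1.496×10^8 = 1.76528×10^8 km; r₂ = 2.73 × 1.496×10^8 = 4.08408×10^8 km.
The Hohmann ellipse has a_t = (r₁ + r₂)/2 = 2.92468×10^8 km.
At r₁ the circular-orbit speed is v₁ = √(μ/r₁) = 27.4176 km/s.
Transfer-orbit speed at r₁ (vis-viva): v_p = √[μ(2/r₁ − 1/a_t)] = 32.3994 km/s.
First burn Δv₁ = |v_p − v₁| = 4.982 km/s.
At r₂, v₂ = √(μ/r₂) = 18.0255 km/s.
Transfer-orbit speed at r₂: v_a = √[μ(2/r₂ − 1/a_t)] = 14.0041 km/s.
Second burn Δv₂ = |v₂ − v_a| = 4.021 km/s.
Δv = Δv₁ + Δv₂ = 4.982 + 4.021 = 9.003 km/s.

Δv = 9.00 km/s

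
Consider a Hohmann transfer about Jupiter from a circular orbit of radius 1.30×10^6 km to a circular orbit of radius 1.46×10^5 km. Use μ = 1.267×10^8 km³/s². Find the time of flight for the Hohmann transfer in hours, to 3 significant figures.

The Hohmann ellipse has a_t = (r₁ + r₂)/2 = 7.230×10^5 km.
Half the transfer-orbit period gives t = π√(a_t³/μ) = 1.716×10^5 s.
Converting: 1.716×10^5 s ÷ 3600 s/hour = 47.7 hours.

t = 47.7 hours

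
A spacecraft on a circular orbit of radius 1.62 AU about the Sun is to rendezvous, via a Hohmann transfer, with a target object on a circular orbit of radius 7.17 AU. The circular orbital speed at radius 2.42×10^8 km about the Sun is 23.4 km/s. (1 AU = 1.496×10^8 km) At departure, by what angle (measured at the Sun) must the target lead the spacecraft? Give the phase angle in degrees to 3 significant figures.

φ = 93.6°

From the circular-orbit relation v² = μ/r at r = 2.42×10^8 km: μ = v²r = (23.4)² × 2.42×10^8 = 1.32510×10^11 km³/s².
In km: r₁ = 1.62 × 1.496×10^8 = 2.42352×10^8 km; r₂ = 7.17 × 1.496×10^8 = 1.072632×10^9 km.
Transfer-ellipse semi-major axis a_t = (r₁ + r₂)/2 = (2.42352×10^8 + 1.072632×10^9)/2 = 6.57492×10^8 km.
The half-period of the transfer ellipse is t = π√(a_t³/μ) = 1.4550×10^8 s.
Target angular speed ω₂ = √(μ/r₂³) = 1.0362×10^-8 rad/s.
Angle swept by the target during transfer: ω₂·t = 1.5077 rad = 86.38°.
The spacecraft traverses 180° on the transfer ellipse, so the target must lead by 180° − 86.38° = 93.6°.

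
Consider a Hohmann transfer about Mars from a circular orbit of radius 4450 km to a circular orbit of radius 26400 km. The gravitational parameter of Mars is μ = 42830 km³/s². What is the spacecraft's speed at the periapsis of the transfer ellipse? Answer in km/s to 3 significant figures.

The Hohmann ellipse has a_t = (r₁ + r₂)/2 = 15425 km.
The periapsis of the transfer ellipse is at r = 4450 km.
Applying v² = μ(2/r − 1/a_t): v = 4.059 km/s.

v = 4.06 km/s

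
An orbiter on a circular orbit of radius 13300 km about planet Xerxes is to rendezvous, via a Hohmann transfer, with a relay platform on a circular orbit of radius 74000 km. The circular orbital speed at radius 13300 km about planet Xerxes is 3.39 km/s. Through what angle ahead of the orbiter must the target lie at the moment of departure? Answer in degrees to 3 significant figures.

φ = 98.5°

From the circular-orbit relation v² = μ/r at r = 13300 km: μ = v²r = (3.39)² × 13300 = 1.52845×10^5 km³/s².
Semi-major axis of the transfer orbit: a_t = (13300 + 74000)/2 = 43650 km.
Transfer time t = π√(a_t³/μ) = 73282.6 s.
Target angular speed ω₂ = √(μ/r₂³) = 1.94213×10^-5 rad/s.
Angle swept by the target during transfer: ω₂·t = 1.42324 rad = 81.546°.
Arrival is 180° from departure on the ellipse, so φ = 180° − 81.546° = 98.5°.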